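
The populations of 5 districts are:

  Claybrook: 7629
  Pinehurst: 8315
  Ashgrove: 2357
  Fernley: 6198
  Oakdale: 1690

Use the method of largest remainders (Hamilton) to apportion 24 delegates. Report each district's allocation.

Claybrook=7, Pinehurst=8, Ashgrove=2, Fernley=6, Oakdale=1

Standard divisor: 26189 ÷ 24 ≈ 1091.208.
Standard quotas: Claybrook 6.9913, Pinehurst 7.6200, Ashgrove 2.1600, Fernley 5.6799, Oakdale 1.5487.
Lower quotas: Claybrook 6, Pinehurst 7, Ashgrove 2, Fernley 5, Oakdale 1 (sum 21, leaving 3 seats).
Remainders in descending order: Claybrook 0.9913, Fernley 0.6799, Pinehurst 0.6200, Oakdale 0.5487, Ashgrove 0.1600.
Largest remainders: Claybrook, Fernley, Pinehurst receive the extra seats.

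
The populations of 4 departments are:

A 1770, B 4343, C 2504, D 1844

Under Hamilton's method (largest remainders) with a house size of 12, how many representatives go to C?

Total 10461; standard divisor 10461/12 ≈ 871.75.
Standard quotas: A 2.030, B 4.982, C 2.872, D 2.115.
Lower quotas: A 2, B 4, C 2, D 2 (sum 10, leaving 2 seats).
Remainders in descending order: B 0.982, C 0.872, D 0.115, A 0.030.
The surplus seats go to B, C.
C receives 3.

3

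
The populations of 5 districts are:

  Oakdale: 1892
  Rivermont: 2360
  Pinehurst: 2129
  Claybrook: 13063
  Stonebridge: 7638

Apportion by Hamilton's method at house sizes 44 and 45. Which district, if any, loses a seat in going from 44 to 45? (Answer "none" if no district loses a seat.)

Pinehurst

At 44 seats: Oakdale 3, Rivermont 4, Pinehurst 4, Claybrook 21, Stonebridge 12.
At 45 seats: Oakdale 3, Rivermont 4, Pinehurst 3, Claybrook 22, Stonebridge 13.
Pinehurst drops from 4 to 3.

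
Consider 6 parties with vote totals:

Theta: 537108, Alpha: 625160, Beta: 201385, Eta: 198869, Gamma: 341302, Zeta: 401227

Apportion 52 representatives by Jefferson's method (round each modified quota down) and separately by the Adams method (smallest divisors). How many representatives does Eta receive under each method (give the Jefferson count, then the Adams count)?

4 and 5

Jefferson: Theta 12, Alpha 15, Beta 4, Eta 4, Gamma 8, Zeta 9.
Adams: Theta 12, Alpha 13, Beta 5, Eta 5, Gamma 8, Zeta 9.
Eta gets 4 under Jefferson and 5 under Adams.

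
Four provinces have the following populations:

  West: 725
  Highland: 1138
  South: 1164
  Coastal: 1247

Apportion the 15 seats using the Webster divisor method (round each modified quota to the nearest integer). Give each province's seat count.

West=3, Highland=4, South=4, Coastal=4

Standard divisor 4274/15 ≈ 284.933; standard quotas: West 2.544, Highland 3.994, South 4.085, Coastal 4.376.
Rounding to the nearest integer gives West 3, Highland 4, South 4, Coastal 4 — total 15, matching the house size, so no adjustment is needed.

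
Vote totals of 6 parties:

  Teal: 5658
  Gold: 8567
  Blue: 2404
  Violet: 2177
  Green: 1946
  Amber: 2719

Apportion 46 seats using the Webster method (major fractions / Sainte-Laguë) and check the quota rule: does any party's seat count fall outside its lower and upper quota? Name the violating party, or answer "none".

none

Standard quotas: Teal 11.089, Gold 16.790, Blue 4.712, Violet 4.267, Green 3.814, Amber 5.329.
Webster allocation: Teal 11, Gold 17, Blue 5, Violet 4, Green 4, Amber 5.
Every allocation lies between the lower and upper quota.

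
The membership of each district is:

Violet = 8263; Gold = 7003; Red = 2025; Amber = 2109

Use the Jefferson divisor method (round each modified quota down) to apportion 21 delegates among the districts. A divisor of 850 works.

With modified divisor 850: modified quotas Violet 9.721, Gold 8.239, Red 2.382, Amber 2.481.
Rounding down: Violet 9, Gold 8, Red 2, Amber 2 (total 21).

Violet: 9, Gold: 8, Red: 2, Amber: 2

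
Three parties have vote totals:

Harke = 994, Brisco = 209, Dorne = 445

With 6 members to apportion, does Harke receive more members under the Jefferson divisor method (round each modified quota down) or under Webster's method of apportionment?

Jefferson

Jefferson: Harke 4, Brisco 0, Dorne 2.
Webster: Harke 3, Brisco 1, Dorne 2.
Harke gets 4 under Jefferson and 3 under Webster.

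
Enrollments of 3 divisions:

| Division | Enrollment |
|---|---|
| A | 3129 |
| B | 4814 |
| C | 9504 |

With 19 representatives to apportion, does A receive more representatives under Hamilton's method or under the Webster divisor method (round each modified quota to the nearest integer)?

Hamilton: A 4, B 5, C 10.
Webster: A 3, B 5, C 11.
A gets 4 under Hamilton and 3 under Webster.

Hamilton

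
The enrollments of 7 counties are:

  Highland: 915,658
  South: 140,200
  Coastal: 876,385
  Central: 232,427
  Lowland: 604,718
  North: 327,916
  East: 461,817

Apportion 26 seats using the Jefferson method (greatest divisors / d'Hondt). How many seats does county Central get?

Standard divisor 3559121/26 ≈ 136889.269; standard quotas: Highland 6.689, South 1.024, Coastal 6.402, Central 1.698, Lowland 4.418, North 2.395, East 3.374.
Rounding down gives 6, 1, 6, 1, 4, 2, 3 = 23 seats, so the divisor must be adjusted.
With modified divisor 118600: modified quotas Highland 7.721, South 1.182, Coastal 7.389, Central 1.960, Lowland 5.099, North 2.765, East 3.894.
Rounding down: Highland 7, South 1, Coastal 7, Central 1, Lowland 5, North 2, East 3 (total 26).
Central receives 1.

1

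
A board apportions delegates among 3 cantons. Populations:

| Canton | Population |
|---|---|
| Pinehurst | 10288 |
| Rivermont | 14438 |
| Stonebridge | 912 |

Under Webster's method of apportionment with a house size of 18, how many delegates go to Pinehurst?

7

Standard divisor 25638/18 ≈ 1424.333; standard quotas: Pinehurst 7.223, Rivermont 10.137, Stonebridge 0.640.
Rounding to the nearest integer gives Pinehurst 7, Rivermont 10, Stonebridge 1 — total 18, matching the house size, so no adjustment is needed.
Pinehurst receives 7.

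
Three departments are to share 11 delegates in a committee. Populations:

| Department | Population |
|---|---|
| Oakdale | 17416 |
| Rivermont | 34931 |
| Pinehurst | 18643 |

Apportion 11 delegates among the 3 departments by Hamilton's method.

The standard divisor is 70990/11 ≈ 6453.636.
Standard quotas: Oakdale 2.6986, Rivermont 5.4126, Pinehurst 2.8888.
Lower quotas: Oakdale 2, Rivermont 5, Pinehurst 2 (sum 9, leaving 2 seats).
Remainders in descending order: Pinehurst 0.8888, Oakdale 0.6986, Rivermont 0.4126.
Largest remainders: Pinehurst, Oakdale receive the extra seats.

Oakdale: 3; Rivermont: 5; Pinehurst: 3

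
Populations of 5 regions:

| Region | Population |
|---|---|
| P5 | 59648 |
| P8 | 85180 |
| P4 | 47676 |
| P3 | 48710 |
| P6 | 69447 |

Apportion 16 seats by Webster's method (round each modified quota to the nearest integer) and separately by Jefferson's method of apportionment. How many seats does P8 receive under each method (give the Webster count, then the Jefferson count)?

Webster: P5 3, P8 4, P4 2, P3 3, P6 4.
Jefferson: P5 3, P8 5, P4 2, P3 2, P6 4.
P8 gets 4 under Webster and 5 under Jefferson.

4 and 5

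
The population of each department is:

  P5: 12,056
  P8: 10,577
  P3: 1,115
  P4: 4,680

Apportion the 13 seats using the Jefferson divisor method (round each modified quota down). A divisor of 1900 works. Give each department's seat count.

With modified divisor 1900: modified quotas P5 6.345, P8 5.567, P3 0.587, P4 2.463.
Rounding down: P5 6, P8 5, P3 0, P4 2 (total 13).

P5 6, P8 5, P3 0, P4 2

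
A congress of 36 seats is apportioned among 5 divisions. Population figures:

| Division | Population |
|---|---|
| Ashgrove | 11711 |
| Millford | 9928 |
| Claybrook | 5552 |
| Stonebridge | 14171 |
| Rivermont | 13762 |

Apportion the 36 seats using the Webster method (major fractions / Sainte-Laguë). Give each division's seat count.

Ashgrove 8, Millford 6, Claybrook 4, Stonebridge 9, Rivermont 9

Standard divisor 55124/36 ≈ 1531.222; standard quotas: Ashgrove 7.648, Millford 6.484, Claybrook 3.626, Stonebridge 9.255, Rivermont 8.988.
Rounding to the nearest integer gives Ashgrove 8, Millford 6, Claybrook 4, Stonebridge 9, Rivermont 9 — total 36, matching the house size, so no adjustment is needed.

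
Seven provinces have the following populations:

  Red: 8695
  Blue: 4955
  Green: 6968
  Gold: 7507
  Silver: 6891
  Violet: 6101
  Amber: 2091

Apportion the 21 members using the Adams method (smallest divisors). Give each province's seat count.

Red 4, Blue 3, Green 3, Gold 4, Silver 3, Violet 3, Amber 1

Standard divisor 43208/21 ≈ 2057.524; standard quotas: Red 4.226, Blue 2.408, Green 3.387, Gold 3.649, Silver 3.349, Violet 2.965, Amber 1.016.
Rounding up gives 5, 3, 4, 4, 4, 3, 2 = 25 seats, so the divisor must be adjusted.
With modified divisor 2400: modified quotas Red 3.623, Blue 2.065, Green 2.903, Gold 3.128, Silver 2.871, Violet 2.542, Amber 0.871.
Rounding up: Red 4, Blue 3, Green 3, Gold 4, Silver 3, Violet 3, Amber 1 (total 21).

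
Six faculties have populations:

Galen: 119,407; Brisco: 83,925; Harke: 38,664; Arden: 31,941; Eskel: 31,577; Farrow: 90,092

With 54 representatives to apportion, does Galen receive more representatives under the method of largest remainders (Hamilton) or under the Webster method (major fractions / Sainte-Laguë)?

Webster

Hamilton: Galen 16, Brisco 12, Harke 5, Arden 5, Eskel 4, Farrow 12.
Webster: Galen 17, Brisco 12, Harke 5, Arden 4, Eskel 4, Farrow 12.
Galen gets 16 under Hamilton and 17 under Webster.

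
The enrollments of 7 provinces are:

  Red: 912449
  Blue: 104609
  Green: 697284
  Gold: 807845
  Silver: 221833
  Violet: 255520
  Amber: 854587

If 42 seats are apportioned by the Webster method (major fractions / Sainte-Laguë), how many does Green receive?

Standard divisor 3854127/42 ≈ 91764.929; standard quotas: Red 9.943, Blue 1.140, Green 7.599, Gold 8.803, Silver 2.417, Violet 2.785, Amber 9.313.
Rounding to the nearest integer gives Red 10, Blue 1, Green 8, Gold 9, Silver 2, Violet 3, Amber 9 — total 42, matching the house size, so no adjustment is needed.
Green receives 8.

8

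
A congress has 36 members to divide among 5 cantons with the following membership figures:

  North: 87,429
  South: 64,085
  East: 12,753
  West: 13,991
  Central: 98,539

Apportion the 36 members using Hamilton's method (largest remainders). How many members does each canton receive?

North: 11, South: 8, East: 2, West: 2, Central: 13

Standard divisor: 276797 ÷ 36 ≈ 7688.806.
Standard quotas: North 11.3709, South 8.3348, East 1.6586, West 1.8197, Central 12.8159.
Lower quotas: North 11, South 8, East 1, West 1, Central 12 (sum 33, leaving 3 seats).
Remainders in descending order: West 0.8197, Central 0.8159, East 0.6586, North 0.3709, South 0.3348.
Largest remainders: West, Central, East receive the extra seats.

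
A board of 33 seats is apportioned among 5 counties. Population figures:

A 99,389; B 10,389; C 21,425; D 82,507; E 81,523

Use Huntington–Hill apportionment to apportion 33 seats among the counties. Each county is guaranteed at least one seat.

A 11, B 1, C 3, D 9, E 9

With divisor 8722: modified quotas A 11.395, B 1.191, C 2.456, D 9.460, E 9.347.
Geometric-mean thresholds: A √(11·12)=11.489, B √(1·2)=1.414, C √(2·3)=2.449, D √(9·10)=9.487, E √(9·10)=9.487.
Each quota rounded against its threshold gives A 11, B 1, C 3, D 9, E 9 (total 33).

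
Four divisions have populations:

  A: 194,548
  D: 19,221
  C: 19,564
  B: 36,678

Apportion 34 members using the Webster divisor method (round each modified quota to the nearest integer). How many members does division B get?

5

Standard divisor 270011/34 ≈ 7941.5; standard quotas: A 24.498, D 2.420, C 2.464, B 4.619.
Rounding to the nearest integer gives 24, 2, 2, 5 = 33 seats, so the divisor must be adjusted.
With modified divisor 7900: modified quotas A 24.626, D 2.433, C 2.476, B 4.643.
Rounding to the nearest integer: A 25, D 2, C 2, B 5 (total 34).
B receives 5.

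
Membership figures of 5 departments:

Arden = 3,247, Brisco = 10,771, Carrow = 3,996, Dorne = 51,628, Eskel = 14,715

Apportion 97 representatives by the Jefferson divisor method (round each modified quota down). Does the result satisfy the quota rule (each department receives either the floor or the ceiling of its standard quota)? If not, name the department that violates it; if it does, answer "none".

Dorne

Standard quotas: Arden 3.734, Brisco 12.385, Carrow 4.595, Dorne 59.366, Eskel 16.920.
Jefferson allocation: Arden 3, Brisco 12, Carrow 4, Dorne 61, Eskel 17.
Dorne has quota 59.366 (lower 59, upper 60) but receives 61 — outside the quota interval.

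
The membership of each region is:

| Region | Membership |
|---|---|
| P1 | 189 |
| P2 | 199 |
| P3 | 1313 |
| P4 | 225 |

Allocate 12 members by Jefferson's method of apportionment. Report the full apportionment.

P1: 1, P2: 1, P3: 9, P4: 1

Standard divisor 1926/12 ≈ 160.5; standard quotas: P1 1.178, P2 1.240, P3 8.181, P4 1.402.
Rounding down gives 1, 1, 8, 1 = 11 seats, so the divisor must be adjusted.
With modified divisor 140: modified quotas P1 1.350, P2 1.421, P3 9.379, P4 1.607.
Rounding down: P1 1, P2 1, P3 9, P4 1 (total 12).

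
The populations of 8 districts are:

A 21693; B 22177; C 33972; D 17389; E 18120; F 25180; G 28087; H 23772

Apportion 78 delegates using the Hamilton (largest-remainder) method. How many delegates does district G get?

12

The standard divisor is 190390/78 ≈ 2440.897.
Standard quotas: A 8.8873, B 9.0856, C 13.9178, D 7.1240, E 7.4235, F 10.3159, G 11.5068, H 9.7390.
Lower quotas: A 8, B 9, C 13, D 7, E 7, F 10, G 11, H 9 (sum 74, leaving 4 seats).
Remainders in descending order: C 0.9178, A 0.8873, H 0.7390, G 0.5068, E 0.4235, F 0.3159, D 0.1240, B 0.0856.
The surplus seats go to C, A, H, G.
G receives 12.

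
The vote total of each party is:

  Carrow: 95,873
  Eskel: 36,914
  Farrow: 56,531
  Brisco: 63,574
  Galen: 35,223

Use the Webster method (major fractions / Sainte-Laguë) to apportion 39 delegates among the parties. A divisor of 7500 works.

With modified divisor 7500: modified quotas Carrow 12.783, Eskel 4.922, Farrow 7.537, Brisco 8.477, Galen 4.696.
Rounding to the nearest integer: Carrow 13, Eskel 5, Farrow 8, Brisco 8, Galen 5 (total 39).

Carrow: 13; Eskel: 5; Farrow: 8; Brisco: 8; Galen: 5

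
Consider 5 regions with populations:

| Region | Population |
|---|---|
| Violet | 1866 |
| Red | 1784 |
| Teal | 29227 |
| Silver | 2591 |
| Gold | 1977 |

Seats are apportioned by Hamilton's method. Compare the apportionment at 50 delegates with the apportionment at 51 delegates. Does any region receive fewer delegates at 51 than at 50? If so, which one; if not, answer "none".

none

At 50 seats: Violet 3, Red 2, Teal 39, Silver 3, Gold 3.
At 51 seats: Violet 3, Red 2, Teal 40, Silver 3, Gold 3.
No region's allocation decreased.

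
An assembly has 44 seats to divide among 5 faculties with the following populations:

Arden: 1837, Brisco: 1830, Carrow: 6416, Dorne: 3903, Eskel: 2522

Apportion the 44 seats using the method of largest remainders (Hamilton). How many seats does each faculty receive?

Standard divisor: 16508 ÷ 44 ≈ 375.182.
Standard quotas: Arden 4.8963, Brisco 4.8776, Carrow 17.1010, Dorne 10.4030, Eskel 6.7221.
Lower quotas: Arden 4, Brisco 4, Carrow 17, Dorne 10, Eskel 6 (sum 41, leaving 3 seats).
Remainders in descending order: Arden 0.8963, Brisco 0.8776, Eskel 0.7221, Dorne 0.4030, Carrow 0.1010.
Largest remainders: Arden, Brisco, Eskel receive the extra seats.

Arden=5; Brisco=5; Carrow=17; Dorne=10; Eskel=7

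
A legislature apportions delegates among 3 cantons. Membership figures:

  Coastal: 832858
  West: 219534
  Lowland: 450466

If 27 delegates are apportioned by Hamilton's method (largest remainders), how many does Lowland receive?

The standard divisor is 1502858/27 ≈ 55661.407.
Standard quotas: Coastal 14.9629, West 3.9441, Lowland 8.0930.
Lower quotas: Coastal 14, West 3, Lowland 8 (sum 25, leaving 2 seats).
Remainders in descending order: Coastal 0.9629, West 0.9441, Lowland 0.0930.
Largest remainders: Coastal, West receive the extra seats.
Lowland receives 8.

8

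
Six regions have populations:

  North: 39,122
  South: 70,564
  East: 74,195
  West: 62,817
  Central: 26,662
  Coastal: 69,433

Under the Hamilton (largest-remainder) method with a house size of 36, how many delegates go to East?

8

Total 342793; standard divisor 342793/36 ≈ 9522.028.
Standard quotas: North 4.1086, South 7.4106, East 7.7919, West 6.5970, Central 2.8000, Coastal 7.2918.
Lower quotas: North 4, South 7, East 7, West 6, Central 2, Coastal 7 (sum 33, leaving 3 seats).
Remainders in descending order: Central 0.8000, East 0.7919, West 0.5970, South 0.4106, Coastal 0.2918, North 0.1086.
Largest remainders: Central, East, West receive the extra seats.
East receives 8.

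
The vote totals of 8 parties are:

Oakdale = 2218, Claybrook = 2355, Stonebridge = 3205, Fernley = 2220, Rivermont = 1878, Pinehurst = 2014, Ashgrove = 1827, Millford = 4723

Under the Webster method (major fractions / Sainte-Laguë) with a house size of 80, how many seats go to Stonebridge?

13

Standard divisor 20440/80 ≈ 255.5; standard quotas: Oakdale 8.681, Claybrook 9.217, Stonebridge 12.544, Fernley 8.689, Rivermont 7.350, Pinehurst 7.883, Ashgrove 7.151, Millford 18.485.
Rounding to the nearest integer gives Oakdale 9, Claybrook 9, Stonebridge 13, Fernley 9, Rivermont 7, Pinehurst 8, Ashgrove 7, Millford 18 — total 80, matching the house size, so no adjustment is needed.
Stonebridge receives 13.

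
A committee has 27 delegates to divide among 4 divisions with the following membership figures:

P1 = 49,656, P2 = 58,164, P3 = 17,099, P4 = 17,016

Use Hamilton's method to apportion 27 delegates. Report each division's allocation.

P1 10, P2 11, P3 3, P4 3

Total 141935; standard divisor 141935/27 ≈ 5256.852.
Standard quotas: P1 9.4460, P2 11.0644, P3 3.2527, P4 3.2369.
Lower quotas: P1 9, P2 11, P3 3, P4 3 (sum 26, leaving 1 seat).
Remainders in descending order: P1 0.4460, P3 0.2527, P4 0.2369, P2 0.0644.
The surplus seat goes to P1.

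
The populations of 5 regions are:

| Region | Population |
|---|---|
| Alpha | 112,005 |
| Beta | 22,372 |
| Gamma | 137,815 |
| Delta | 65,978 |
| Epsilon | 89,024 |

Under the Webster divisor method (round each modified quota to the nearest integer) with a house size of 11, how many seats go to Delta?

Standard divisor 427194/11 ≈ 38835.818; standard quotas: Alpha 2.884, Beta 0.576, Gamma 3.549, Delta 1.699, Epsilon 2.292.
Rounding to the nearest integer gives 3, 1, 4, 2, 2 = 12 seats, so the divisor must be adjusted.
With modified divisor 41700: modified quotas Alpha 2.686, Beta 0.536, Gamma 3.305, Delta 1.582, Epsilon 2.135.
Rounding to the nearest integer: Alpha 3, Beta 1, Gamma 3, Delta 2, Epsilon 2 (total 11).
Delta receives 2.

2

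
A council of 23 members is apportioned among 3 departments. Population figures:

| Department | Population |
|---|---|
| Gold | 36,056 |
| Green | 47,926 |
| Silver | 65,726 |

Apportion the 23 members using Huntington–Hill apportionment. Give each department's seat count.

Gold: 6, Green: 7, Silver: 10

With divisor 6494: modified quotas Gold 5.552, Green 7.380, Silver 10.121.
Geometric-mean thresholds: Gold √(5·6)=5.477, Green √(7·8)=7.483, Silver √(10·11)=10.488.
Each quota rounded against its threshold gives Gold 6, Green 7, Silver 10 (total 23).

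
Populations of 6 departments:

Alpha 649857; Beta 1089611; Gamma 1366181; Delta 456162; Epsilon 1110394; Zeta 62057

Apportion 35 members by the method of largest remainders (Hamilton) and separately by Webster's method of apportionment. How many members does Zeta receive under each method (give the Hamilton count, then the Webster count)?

1 and 0

Hamilton: Alpha 5, Beta 8, Gamma 10, Delta 3, Epsilon 8, Zeta 1.
Webster: Alpha 5, Beta 8, Gamma 10, Delta 3, Epsilon 9, Zeta 0.
Zeta gets 1 under Hamilton and 0 under Webster.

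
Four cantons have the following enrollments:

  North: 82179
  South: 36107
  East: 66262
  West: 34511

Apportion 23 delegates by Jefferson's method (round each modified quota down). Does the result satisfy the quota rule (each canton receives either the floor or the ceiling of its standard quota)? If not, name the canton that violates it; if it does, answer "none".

none

Standard quotas: North 8.628, South 3.791, East 6.957, West 3.623.
Jefferson allocation: North 9, South 4, East 7, West 3.
Every allocation lies between the lower and upper quota.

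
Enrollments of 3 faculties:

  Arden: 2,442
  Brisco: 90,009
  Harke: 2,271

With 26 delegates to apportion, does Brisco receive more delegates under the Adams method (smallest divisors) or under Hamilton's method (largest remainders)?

Adams: Arden 1, Brisco 24, Harke 1.
Hamilton: Arden 1, Brisco 25, Harke 0.
Brisco gets 24 under Adams and 25 under Hamilton.

Hamilton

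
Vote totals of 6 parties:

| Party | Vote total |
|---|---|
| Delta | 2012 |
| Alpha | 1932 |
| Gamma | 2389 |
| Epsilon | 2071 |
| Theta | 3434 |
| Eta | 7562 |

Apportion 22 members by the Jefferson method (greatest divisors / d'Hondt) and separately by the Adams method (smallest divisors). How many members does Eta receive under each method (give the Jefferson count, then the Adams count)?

Jefferson: Delta 2, Alpha 2, Gamma 3, Epsilon 2, Theta 4, Eta 9.
Adams: Delta 2, Alpha 2, Gamma 3, Epsilon 3, Theta 4, Eta 8.
Eta gets 9 under Jefferson and 8 under Adams.

9 and 8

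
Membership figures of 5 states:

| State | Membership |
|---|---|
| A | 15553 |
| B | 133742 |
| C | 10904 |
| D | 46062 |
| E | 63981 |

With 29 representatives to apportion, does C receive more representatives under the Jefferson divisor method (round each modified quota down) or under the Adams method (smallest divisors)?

Adams

Jefferson: A 1, B 15, C 1, D 5, E 7.
Adams: A 2, B 13, C 2, D 5, E 7.
C gets 1 under Jefferson and 2 under Adams.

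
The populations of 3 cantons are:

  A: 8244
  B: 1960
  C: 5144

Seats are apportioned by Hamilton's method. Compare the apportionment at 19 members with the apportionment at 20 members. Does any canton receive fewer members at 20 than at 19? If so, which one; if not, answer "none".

At 19 seats: A 10, B 3, C 6.
At 20 seats: A 11, B 2, C 7.
B drops from 3 to 2.

B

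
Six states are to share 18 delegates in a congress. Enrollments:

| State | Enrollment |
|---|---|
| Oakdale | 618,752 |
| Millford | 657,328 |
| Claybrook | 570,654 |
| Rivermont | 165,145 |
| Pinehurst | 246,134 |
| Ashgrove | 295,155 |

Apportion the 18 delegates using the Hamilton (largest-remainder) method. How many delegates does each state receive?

Standard divisor: 2553168 ÷ 18 ≈ 141842.667.
Standard quotas: Oakdale 4.3622, Millford 4.6342, Claybrook 4.0231, Rivermont 1.1643, Pinehurst 1.7353, Ashgrove 2.0809.
Lower quotas: Oakdale 4, Millford 4, Claybrook 4, Rivermont 1, Pinehurst 1, Ashgrove 2 (sum 16, leaving 2 seats).
Remainders in descending order: Pinehurst 0.7353, Millford 0.6342, Oakdale 0.3622, Rivermont 0.1643, Ashgrove 0.0809, Claybrook 0.0231.
The surplus seats go to Pinehurst, Millford.

Oakdale: 4; Millford: 5; Claybrook: 4; Rivermont: 1; Pinehurst: 2; Ashgrove: 2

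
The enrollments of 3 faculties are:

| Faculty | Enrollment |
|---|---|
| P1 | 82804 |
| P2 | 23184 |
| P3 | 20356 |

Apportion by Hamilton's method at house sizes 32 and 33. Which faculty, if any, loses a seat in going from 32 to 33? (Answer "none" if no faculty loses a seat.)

At 32 seats: P1 21, P2 6, P3 5.
At 33 seats: P1 22, P2 6, P3 5.
No faculty's allocation decreased.

none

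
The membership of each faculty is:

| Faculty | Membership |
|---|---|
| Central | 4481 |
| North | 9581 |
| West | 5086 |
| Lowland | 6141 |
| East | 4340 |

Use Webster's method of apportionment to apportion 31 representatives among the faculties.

Central 5, North 10, West 5, Lowland 6, East 5

Standard divisor 29629/31 ≈ 955.774; standard quotas: Central 4.688, North 10.024, West 5.321, Lowland 6.425, East 4.541.
Rounding to the nearest integer gives Central 5, North 10, West 5, Lowland 6, East 5 — total 31, matching the house size, so no adjustment is needed.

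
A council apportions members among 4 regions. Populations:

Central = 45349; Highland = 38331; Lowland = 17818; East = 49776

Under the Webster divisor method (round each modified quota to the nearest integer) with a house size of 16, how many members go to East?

Standard divisor 151274/16 ≈ 9454.625; standard quotas: Central 4.796, Highland 4.054, Lowland 1.885, East 5.265.
Rounding to the nearest integer gives Central 5, Highland 4, Lowland 2, East 5 — total 16, matching the house size, so no adjustment is needed.
East receives 5.

5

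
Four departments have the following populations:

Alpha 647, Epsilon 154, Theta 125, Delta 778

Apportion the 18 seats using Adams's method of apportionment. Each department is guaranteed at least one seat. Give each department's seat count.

Standard divisor 1704/18 ≈ 94.667; standard quotas: Alpha 6.835, Epsilon 1.627, Theta 1.320, Delta 8.218.
Rounding up gives 7, 2, 2, 9 = 20 seats, so the divisor must be adjusted.
With modified divisor 110: modified quotas Alpha 5.882, Epsilon 1.400, Theta 1.136, Delta 7.073.
Rounding up: Alpha 6, Epsilon 2, Theta 2, Delta 8 (total 18).

Alpha: 6, Epsilon: 2, Theta: 2, Delta: 8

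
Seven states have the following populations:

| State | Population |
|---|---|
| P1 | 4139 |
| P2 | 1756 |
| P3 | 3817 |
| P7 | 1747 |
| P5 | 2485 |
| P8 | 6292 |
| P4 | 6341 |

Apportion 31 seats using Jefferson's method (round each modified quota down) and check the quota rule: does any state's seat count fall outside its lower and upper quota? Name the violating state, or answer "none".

none

Standard quotas: P1 4.828, P2 2.048, P3 4.452, P7 2.038, P5 2.899, P8 7.339, P4 7.396.
Jefferson allocation: P1 5, P2 2, P3 4, P7 2, P5 3, P8 7, P4 8.
Every allocation lies between the lower and upper quota.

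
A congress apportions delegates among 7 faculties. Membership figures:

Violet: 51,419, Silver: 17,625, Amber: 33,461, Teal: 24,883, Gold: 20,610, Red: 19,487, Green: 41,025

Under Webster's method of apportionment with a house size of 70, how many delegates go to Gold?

Standard divisor 208510/70 ≈ 2978.714; standard quotas: Violet 17.262, Silver 5.917, Amber 11.233, Teal 8.354, Gold 6.919, Red 6.542, Green 13.773.
Rounding to the nearest integer gives Violet 17, Silver 6, Amber 11, Teal 8, Gold 7, Red 7, Green 14 — total 70, matching the house size, so no adjustment is needed.
Gold receives 7.

7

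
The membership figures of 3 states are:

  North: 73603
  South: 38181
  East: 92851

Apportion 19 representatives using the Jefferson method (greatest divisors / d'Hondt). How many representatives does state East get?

9

Standard divisor 204635/19 ≈ 10770.263; standard quotas: North 6.834, South 3.545, East 8.621.
Rounding down gives 6, 3, 8 = 17 seats, so the divisor must be adjusted.
With modified divisor 9900: modified quotas North 7.435, South 3.857, East 9.379.
Rounding down: North 7, South 3, East 9 (total 19).
East receives 9.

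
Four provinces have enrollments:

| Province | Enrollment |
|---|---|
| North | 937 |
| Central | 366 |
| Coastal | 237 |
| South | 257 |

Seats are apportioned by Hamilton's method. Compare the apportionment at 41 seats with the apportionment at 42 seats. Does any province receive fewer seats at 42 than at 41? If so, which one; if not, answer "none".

At 41 seats: North 21, Central 8, Coastal 6, South 6.
At 42 seats: North 22, Central 9, Coastal 5, South 6.
Coastal drops from 6 to 5.

Coastal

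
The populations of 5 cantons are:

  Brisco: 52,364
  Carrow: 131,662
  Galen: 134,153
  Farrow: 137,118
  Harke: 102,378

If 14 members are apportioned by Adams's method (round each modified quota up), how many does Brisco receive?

2

Standard divisor 557675/14 ≈ 39833.929; standard quotas: Brisco 1.315, Carrow 3.305, Galen 3.368, Farrow 3.442, Harke 2.570.
Rounding up gives 2, 4, 4, 4, 3 = 17 seats, so the divisor must be adjusted.
With modified divisor 48400: modified quotas Brisco 1.082, Carrow 2.720, Galen 2.772, Farrow 2.833, Harke 2.115.
Rounding up: Brisco 2, Carrow 3, Galen 3, Farrow 3, Harke 3 (total 14).
Brisco receives 2.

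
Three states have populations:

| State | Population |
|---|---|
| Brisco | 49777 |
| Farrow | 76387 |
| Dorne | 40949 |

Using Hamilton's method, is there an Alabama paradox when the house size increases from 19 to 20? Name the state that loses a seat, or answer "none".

At 19 seats: Brisco 6, Farrow 9, Dorne 4.
At 20 seats: Brisco 6, Farrow 9, Dorne 5.
No state's allocation decreased.

none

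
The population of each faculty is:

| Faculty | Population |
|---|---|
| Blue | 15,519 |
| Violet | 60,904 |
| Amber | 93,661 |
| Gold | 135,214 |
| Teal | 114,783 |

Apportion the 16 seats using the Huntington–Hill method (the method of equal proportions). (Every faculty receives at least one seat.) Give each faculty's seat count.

With divisor 26352: modified quotas Blue 0.589, Violet 2.311, Amber 3.554, Gold 5.131, Teal 4.356.
Geometric-mean thresholds: Blue (min 1), Violet √(2·3)=2.449, Amber √(3·4)=3.464, Gold √(5·6)=5.477, Teal √(4·5)=4.472.
Each quota rounded against its threshold gives Blue 1, Violet 2, Amber 4, Gold 5, Teal 4 (total 16).

Blue=1; Violet=2; Amber=4; Gold=5; Teal=4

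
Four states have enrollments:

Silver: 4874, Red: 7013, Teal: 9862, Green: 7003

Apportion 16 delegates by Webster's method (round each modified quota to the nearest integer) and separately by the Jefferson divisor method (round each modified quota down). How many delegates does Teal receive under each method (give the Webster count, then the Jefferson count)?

Webster: Silver 3, Red 4, Teal 5, Green 4.
Jefferson: Silver 2, Red 4, Teal 6, Green 4.
Teal gets 5 under Webster and 6 under Jefferson.

5 and 6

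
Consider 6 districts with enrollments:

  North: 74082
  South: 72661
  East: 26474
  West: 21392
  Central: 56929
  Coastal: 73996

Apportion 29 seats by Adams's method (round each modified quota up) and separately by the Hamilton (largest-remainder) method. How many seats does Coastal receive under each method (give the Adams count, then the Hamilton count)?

Adams: North 7, South 6, East 3, West 2, Central 5, Coastal 6.
Hamilton: North 7, South 6, East 2, West 2, Central 5, Coastal 7.
Coastal gets 6 under Adams and 7 under Hamilton.

6 and 7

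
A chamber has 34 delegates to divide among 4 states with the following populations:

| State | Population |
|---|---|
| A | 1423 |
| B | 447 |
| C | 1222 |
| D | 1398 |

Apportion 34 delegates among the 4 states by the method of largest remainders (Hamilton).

A 11; B 3; C 9; D 11

The standard divisor is 4490/34 ≈ 132.059.
Standard quotas: A 10.776, B 3.385, C 9.253, D 10.586.
Lower quotas: A 10, B 3, C 9, D 10 (sum 32, leaving 2 seats).
Remainders in descending order: A 0.776, D 0.586, B 0.385, C 0.253.
The surplus seats go to A, D.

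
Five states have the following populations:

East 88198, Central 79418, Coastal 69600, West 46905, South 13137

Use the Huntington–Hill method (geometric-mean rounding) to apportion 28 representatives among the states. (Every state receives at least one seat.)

With divisor 10550: modified quotas East 8.360, Central 7.528, Coastal 6.597, West 4.446, South 1.245.
Geometric-mean thresholds: East √(8·9)=8.485, Central √(7·8)=7.483, Coastal √(6·7)=6.481, West √(4·5)=4.472, South √(1·2)=1.414.
Each quota rounded against its threshold gives East 8, Central 8, Coastal 7, West 4, South 1 (total 28).

East 8, Central 8, Coastal 7, West 4, South 1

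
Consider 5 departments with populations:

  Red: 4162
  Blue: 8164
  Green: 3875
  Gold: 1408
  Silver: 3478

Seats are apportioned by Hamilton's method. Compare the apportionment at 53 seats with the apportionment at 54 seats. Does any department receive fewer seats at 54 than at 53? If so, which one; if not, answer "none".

Gold

At 53 seats: Red 10, Blue 20, Green 10, Gold 4, Silver 9.
At 54 seats: Red 11, Blue 21, Green 10, Gold 3, Silver 9.
Gold drops from 4 to 3.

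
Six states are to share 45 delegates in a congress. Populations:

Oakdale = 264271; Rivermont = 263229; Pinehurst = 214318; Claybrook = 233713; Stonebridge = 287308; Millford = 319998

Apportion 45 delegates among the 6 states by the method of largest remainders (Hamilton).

Oakdale=8, Rivermont=7, Pinehurst=6, Claybrook=7, Stonebridge=8, Millford=9

Total 1582837; standard divisor 1582837/45 ≈ 35174.156.
Standard quotas: Oakdale 7.5132, Rivermont 7.4836, Pinehurst 6.0931, Claybrook 6.6445, Stonebridge 8.1682, Millford 9.0975.
Lower quotas: Oakdale 7, Rivermont 7, Pinehurst 6, Claybrook 6, Stonebridge 8, Millford 9 (sum 43, leaving 2 seats).
Remainders in descending order: Claybrook 0.6445, Oakdale 0.5132, Rivermont 0.4836, Stonebridge 0.1682, Millford 0.0975, Pinehurst 0.0931.
The surplus seats go to Claybrook, Oakdale.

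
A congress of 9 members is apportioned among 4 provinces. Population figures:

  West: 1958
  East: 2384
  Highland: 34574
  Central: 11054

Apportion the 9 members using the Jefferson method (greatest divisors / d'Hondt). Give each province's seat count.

Standard divisor 49970/9 ≈ 5552.222; standard quotas: West 0.353, East 0.429, Highland 6.227, Central 1.991.
Rounding down gives 0, 0, 6, 1 = 7 seats, so the divisor must be adjusted.
With modified divisor 4600: modified quotas West 0.426, East 0.518, Highland 7.516, Central 2.403.
Rounding down: West 0, East 0, Highland 7, Central 2 (total 9).

West: 0, East: 0, Highland: 7, Central: 2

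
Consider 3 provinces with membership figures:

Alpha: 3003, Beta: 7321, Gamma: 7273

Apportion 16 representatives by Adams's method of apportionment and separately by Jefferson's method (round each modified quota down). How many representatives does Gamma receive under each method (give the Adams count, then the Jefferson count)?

Adams: Alpha 3, Beta 7, Gamma 6.
Jefferson: Alpha 2, Beta 7, Gamma 7.
Gamma gets 6 under Adams and 7 under Jefferson.

6 and 7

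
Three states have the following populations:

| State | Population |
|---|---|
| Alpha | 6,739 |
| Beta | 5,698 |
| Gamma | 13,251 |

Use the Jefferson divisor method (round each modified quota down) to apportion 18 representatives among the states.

Alpha 5; Beta 4; Gamma 9

Standard divisor 25688/18 ≈ 1427.111; standard quotas: Alpha 4.722, Beta 3.993, Gamma 9.285.
Rounding down gives 4, 3, 9 = 16 seats, so the divisor must be adjusted.
With modified divisor 1340: modified quotas Alpha 5.029, Beta 4.252, Gamma 9.889.
Rounding down: Alpha 5, Beta 4, Gamma 9 (total 18).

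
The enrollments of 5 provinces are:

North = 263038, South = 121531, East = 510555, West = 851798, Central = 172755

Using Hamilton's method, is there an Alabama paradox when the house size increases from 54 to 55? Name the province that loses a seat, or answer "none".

At 54 seats: North 7, South 4, East 14, West 24, Central 5.
At 55 seats: North 8, South 3, East 15, West 24, Central 5.
South drops from 4 to 3.

South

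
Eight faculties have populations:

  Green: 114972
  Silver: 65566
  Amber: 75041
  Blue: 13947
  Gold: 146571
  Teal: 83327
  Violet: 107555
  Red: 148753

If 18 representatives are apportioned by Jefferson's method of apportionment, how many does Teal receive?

2

Standard divisor 755732/18 ≈ 41985.111; standard quotas: Green 2.738, Silver 1.562, Amber 1.787, Blue 0.332, Gold 3.491, Teal 1.985, Violet 2.562, Red 3.543.
Rounding down gives 2, 1, 1, 0, 3, 1, 2, 3 = 13 seats, so the divisor must be adjusted.
With modified divisor 36200: modified quotas Green 3.176, Silver 1.811, Amber 2.073, Blue 0.385, Gold 4.049, Teal 2.302, Violet 2.971, Red 4.109.
Rounding down: Green 3, Silver 1, Amber 2, Blue 0, Gold 4, Teal 2, Violet 2, Red 4 (total 18).
Teal receives 2.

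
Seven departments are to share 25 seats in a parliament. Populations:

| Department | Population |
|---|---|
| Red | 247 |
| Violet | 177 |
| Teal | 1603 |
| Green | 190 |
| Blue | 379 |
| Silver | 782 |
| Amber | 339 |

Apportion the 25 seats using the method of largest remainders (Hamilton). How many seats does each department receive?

Red=2, Violet=1, Teal=11, Green=1, Blue=3, Silver=5, Amber=2

Standard divisor: 3717 ÷ 25 ≈ 148.68.
Standard quotas: Red 1.661, Violet 1.190, Teal 10.782, Green 1.278, Blue 2.549, Silver 5.260, Amber 2.280.
Lower quotas: Red 1, Violet 1, Teal 10, Green 1, Blue 2, Silver 5, Amber 2 (sum 22, leaving 3 seats).
Remainders in descending order: Teal 0.782, Red 0.661, Blue 0.549, Amber 0.280, Green 0.278, Silver 0.260, Violet 0.190.
Largest remainders: Teal, Red, Blue receive the extra seats.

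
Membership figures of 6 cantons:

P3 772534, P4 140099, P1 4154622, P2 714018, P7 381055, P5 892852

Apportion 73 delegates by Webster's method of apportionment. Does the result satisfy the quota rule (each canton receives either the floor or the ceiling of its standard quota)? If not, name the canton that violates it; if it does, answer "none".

P1

Standard quotas: P3 7.993, P4 1.450, P1 42.988, P2 7.388, P7 3.943, P5 9.238.
Webster allocation: P3 8, P4 1, P1 44, P2 7, P7 4, P5 9.
P1 has quota 42.988 (lower 42, upper 43) but receives 44 — outside the quota interval.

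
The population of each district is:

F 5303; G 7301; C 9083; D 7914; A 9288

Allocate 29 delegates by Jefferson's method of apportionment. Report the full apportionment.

Standard divisor 38889/29 ≈ 1341; standard quotas: F 3.955, G 5.444, C 6.773, D 5.902, A 6.926.
Rounding down gives 3, 5, 6, 5, 6 = 25 seats, so the divisor must be adjusted.
With modified divisor 1260: modified quotas F 4.209, G 5.794, C 7.209, D 6.281, A 7.371.
Rounding down: F 4, G 5, C 7, D 6, A 7 (total 29).

F: 4; G: 5; C: 7; D: 6; A: 7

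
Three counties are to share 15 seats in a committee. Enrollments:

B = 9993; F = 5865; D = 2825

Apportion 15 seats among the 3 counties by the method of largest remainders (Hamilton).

Standard divisor: 18683 ÷ 15 ≈ 1245.533.
Standard quotas: B 8.0231, F 4.7088, D 2.2681.
Lower quotas: B 8, F 4, D 2 (sum 14, leaving 1 seat).
Remainders in descending order: F 0.7088, D 0.2681, B 0.0231.
Largest remainder: F receives the extra seat.

B: 8; F: 5; D: 2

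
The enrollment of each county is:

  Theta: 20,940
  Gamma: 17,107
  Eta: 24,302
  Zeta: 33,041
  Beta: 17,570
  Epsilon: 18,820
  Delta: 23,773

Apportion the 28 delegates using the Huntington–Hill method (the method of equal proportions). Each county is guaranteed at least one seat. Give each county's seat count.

With divisor 5433: modified quotas Theta 3.854, Gamma 3.149, Eta 4.473, Zeta 6.082, Beta 3.234, Epsilon 3.464, Delta 4.376.
Geometric-mean thresholds: Theta √(3·4)=3.464, Gamma √(3·4)=3.464, Eta √(4·5)=4.472, Zeta √(6·7)=6.481, Beta √(3·4)=3.464, Epsilon √(3·4)=3.464, Delta √(4·5)=4.472.
Each quota rounded against its threshold gives Theta 4, Gamma 3, Eta 5, Zeta 6, Beta 3, Epsilon 3, Delta 4 (total 28).

Theta: 4, Gamma: 3, Eta: 5, Zeta: 6, Beta: 3, Epsilon: 3, Delta: 4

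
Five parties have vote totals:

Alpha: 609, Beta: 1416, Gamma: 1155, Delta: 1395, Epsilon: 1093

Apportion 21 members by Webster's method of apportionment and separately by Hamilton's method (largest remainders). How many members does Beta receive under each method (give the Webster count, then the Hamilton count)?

6 and 5

Webster: Alpha 2, Beta 6, Gamma 4, Delta 5, Epsilon 4.
Hamilton: Alpha 2, Beta 5, Gamma 5, Delta 5, Epsilon 4.
Beta gets 6 under Webster and 5 under Hamilton.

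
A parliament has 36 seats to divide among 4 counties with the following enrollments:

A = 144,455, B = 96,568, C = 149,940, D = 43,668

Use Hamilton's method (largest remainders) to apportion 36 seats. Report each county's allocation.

The standard divisor is 434631/36 ≈ 12073.083.
Standard quotas: A 11.9650, B 7.9986, C 12.4194, D 3.6170.
Lower quotas: A 11, B 7, C 12, D 3 (sum 33, leaving 3 seats).
Remainders in descending order: B 0.9986, A 0.9650, D 0.6170, C 0.4194.
Largest remainders: B, A, D receive the extra seats.

A 12; B 8; C 12; D 4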